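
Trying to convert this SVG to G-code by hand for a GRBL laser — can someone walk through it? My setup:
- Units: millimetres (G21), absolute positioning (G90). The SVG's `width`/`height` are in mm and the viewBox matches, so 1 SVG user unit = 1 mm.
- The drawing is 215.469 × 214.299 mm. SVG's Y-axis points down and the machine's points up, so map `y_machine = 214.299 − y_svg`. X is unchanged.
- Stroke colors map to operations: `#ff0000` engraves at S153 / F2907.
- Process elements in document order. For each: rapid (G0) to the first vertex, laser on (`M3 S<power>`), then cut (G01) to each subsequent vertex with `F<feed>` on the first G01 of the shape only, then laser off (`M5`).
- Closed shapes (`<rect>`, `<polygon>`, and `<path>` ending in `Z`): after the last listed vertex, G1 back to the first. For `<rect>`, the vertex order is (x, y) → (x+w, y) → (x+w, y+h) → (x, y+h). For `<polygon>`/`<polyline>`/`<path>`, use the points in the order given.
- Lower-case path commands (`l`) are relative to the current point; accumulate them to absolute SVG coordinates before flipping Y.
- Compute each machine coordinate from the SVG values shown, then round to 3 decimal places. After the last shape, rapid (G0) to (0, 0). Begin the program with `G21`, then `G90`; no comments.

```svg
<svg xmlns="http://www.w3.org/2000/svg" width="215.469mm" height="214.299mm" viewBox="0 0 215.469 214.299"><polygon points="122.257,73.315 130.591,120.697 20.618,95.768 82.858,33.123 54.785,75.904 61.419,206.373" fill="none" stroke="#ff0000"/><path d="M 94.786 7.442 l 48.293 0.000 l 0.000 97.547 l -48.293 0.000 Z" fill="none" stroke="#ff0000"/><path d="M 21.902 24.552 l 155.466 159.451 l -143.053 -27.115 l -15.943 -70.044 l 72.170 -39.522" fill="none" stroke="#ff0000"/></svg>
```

G21
G90
G0 X122.257 Y140.984
M3 S153
G01 X130.591 Y93.602 F2907
G01 X20.618 Y118.531
G01 X82.858 Y181.176
G01 X54.785 Y138.395
G01 X61.419 Y7.926
G01 X122.257 Y140.984
M5
G0 X94.786 Y206.857
M3 S153
G01 X143.079 Y206.857 F2907
G01 X143.079 Y109.310
G01 X94.786 Y109.310
G01 X94.786 Y206.857
M5
G0 X21.902 Y189.747
M3 S153
G01 X177.368 Y30.296 F2907
G01 X34.315 Y57.411
G01 X18.372 Y127.455
G01 X90.542 Y166.977
M5
G0 X0.000 Y0.000

viewBox `0 0 215.469 214.299` with mm width/height → 1 unit = 1 mm. Flip: y_m = 214.299 − y_svg.

**Shape 1** — `<polygon>` closed polygon, stroke `#ff0000` → engrave (S153, F2907). Machine vertices: (122.257,140.984) → (130.591,93.602) → (20.618,118.531) → (82.858,181.176) → (54.785,138.395) → (61.419,7.926) → (122.257,140.984). Closed: final G1 returns to the first vertex.

**Shape 2** — `<path>` rectangle, stroke `#ff0000` → engrave (S153, F2907). Machine vertices: (94.786,206.857) → (143.079,206.857) → (143.079,109.310) → (94.786,109.310) → (94.786,206.857). Closed: final G1 returns to the first vertex.

**Shape 3** — `<path>` open polyline, stroke `#ff0000` → engrave (S153, F2907). Machine vertices: (21.902,189.747) → (177.368,30.296) → (34.315,57.411) → (18.372,127.455) → (90.542,166.977). Open path.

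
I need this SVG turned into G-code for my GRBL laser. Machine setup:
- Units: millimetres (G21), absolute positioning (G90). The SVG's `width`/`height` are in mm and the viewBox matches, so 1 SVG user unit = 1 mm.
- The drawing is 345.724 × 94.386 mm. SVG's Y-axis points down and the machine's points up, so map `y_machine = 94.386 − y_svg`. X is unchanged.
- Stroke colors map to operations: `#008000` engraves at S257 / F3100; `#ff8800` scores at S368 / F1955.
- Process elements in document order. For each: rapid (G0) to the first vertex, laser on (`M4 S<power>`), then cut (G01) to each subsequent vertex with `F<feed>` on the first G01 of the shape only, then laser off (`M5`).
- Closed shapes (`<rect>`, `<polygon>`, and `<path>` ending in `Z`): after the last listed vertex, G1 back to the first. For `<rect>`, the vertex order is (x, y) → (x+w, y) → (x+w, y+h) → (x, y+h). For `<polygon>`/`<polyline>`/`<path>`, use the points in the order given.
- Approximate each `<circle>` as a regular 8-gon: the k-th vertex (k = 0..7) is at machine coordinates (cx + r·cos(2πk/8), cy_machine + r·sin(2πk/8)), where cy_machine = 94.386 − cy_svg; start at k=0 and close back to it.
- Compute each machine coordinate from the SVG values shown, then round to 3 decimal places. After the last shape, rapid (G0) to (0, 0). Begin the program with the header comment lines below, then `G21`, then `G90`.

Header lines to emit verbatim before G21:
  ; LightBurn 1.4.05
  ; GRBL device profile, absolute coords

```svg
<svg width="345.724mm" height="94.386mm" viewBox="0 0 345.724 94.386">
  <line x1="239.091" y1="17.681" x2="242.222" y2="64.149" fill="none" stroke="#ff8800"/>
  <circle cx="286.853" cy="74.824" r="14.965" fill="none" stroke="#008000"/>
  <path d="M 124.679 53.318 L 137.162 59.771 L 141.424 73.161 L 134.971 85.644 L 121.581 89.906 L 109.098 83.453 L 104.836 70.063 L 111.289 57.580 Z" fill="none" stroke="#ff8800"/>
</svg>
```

viewBox `0 0 345.724 94.386` with mm width/height → 1 unit = 1 mm. Flip: y_m = 94.386 − y_svg.

**Shape 1** — `<line>` line segment, stroke `#ff8800` → score (S368, F1955). Machine vertices: (239.091,76.705) → (242.222,30.237). Open path.

**Shape 2** — `<circle>` circle, stroke `#008000` → engrave (S257, F3100). Machine vertices: (301.818,19.562) → (297.435,30.144) → (286.853,34.527) → (276.271,30.144) → (271.888,19.562) → (276.271,8.980) → (286.853,4.597) → (297.435,8.980) → (301.818,19.562). Closed: final G1 returns to the first vertex.

**Shape 3** — `<path>` regular polygon, stroke `#ff8800` → score (S368, F1955). Machine vertices: (124.679,41.068) → (137.162,34.615) → (141.424,21.225) → (134.971,8.742) → (121.581,4.480) → (109.098,10.933) → (104.836,24.323) → (111.289,36.806) → (124.679,41.068). Closed: final G1 returns to the first vertex.

; LightBurn 1.4.05
; GRBL device profile, absolute coords
G21
G90
G0 X239.091 Y76.705
M4 S368
G01 X242.222 Y30.237 F1955
M5
G0 X301.818 Y19.562
M4 S257
G01 X297.435 Y30.144 F3100
G01 X286.853 Y34.527
G01 X276.271 Y30.144
G01 X271.888 Y19.562
G01 X276.271 Y8.980
G01 X286.853 Y4.597
G01 X297.435 Y8.980
G01 X301.818 Y19.562
M5
G0 X124.679 Y41.068
M4 S368
G01 X137.162 Y34.615 F1955
G01 X141.424 Y21.225
G01 X134.971 Y8.742
G01 X121.581 Y4.480
G01 X109.098 Y10.933
G01 X104.836 Y24.323
G01 X111.289 Y36.806
G01 X124.679 Y41.068
M5
G0 X0.000 Y0.000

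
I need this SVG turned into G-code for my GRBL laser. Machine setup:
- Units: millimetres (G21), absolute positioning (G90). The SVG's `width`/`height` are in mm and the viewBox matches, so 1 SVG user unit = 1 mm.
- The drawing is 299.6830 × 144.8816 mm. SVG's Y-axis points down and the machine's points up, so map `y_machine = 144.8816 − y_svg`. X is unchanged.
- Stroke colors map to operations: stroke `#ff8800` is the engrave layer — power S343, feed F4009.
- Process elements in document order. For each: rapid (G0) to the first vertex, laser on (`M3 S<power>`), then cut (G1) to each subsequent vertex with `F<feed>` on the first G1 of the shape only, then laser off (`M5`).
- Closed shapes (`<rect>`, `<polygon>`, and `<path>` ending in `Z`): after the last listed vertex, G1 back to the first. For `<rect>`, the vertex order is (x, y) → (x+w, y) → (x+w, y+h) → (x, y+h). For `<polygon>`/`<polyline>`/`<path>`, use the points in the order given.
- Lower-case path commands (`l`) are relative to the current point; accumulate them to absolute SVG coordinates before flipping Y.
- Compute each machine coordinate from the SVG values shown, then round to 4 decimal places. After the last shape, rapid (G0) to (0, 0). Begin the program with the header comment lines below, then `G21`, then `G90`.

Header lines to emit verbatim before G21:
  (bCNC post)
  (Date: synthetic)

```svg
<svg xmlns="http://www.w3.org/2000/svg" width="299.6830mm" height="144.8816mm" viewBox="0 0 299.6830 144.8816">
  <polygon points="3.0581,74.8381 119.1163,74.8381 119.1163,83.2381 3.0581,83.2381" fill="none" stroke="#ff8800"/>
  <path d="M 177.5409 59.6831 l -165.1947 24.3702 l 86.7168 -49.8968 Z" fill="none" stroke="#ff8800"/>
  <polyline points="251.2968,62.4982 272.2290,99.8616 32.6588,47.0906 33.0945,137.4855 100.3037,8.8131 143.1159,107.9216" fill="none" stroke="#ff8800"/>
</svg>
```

(bCNC post)
(Date: synthetic)
G21
G90
G0 X3.0581 Y70.0435
M3 S343
G1 X119.1163 Y70.0435 F4009
G1 X119.1163 Y61.6435
G1 X3.0581 Y61.6435
G1 X3.0581 Y70.0435
M5
G0 X177.5409 Y85.1985
M3 S343
G1 X12.3462 Y60.8283 F4009
G1 X99.0630 Y110.7251
G1 X177.5409 Y85.1985
M5
G0 X251.2968 Y82.3834
M3 S343
G1 X272.2290 Y45.0200 F4009
G1 X32.6588 Y97.7910
G1 X33.0945 Y7.3961
G1 X100.3037 Y136.0685
G1 X143.1159 Y36.9600
M5
G0 X0.0000 Y0.0000

Since the viewBox matches the mm dimensions, user units are millimetres directly. The only transform is the Y-flip y_m = 144.8816 − y_svg.

Shape 1 is a rectangle drawn with `<polygon>`. Its stroke #ff8800 means engrave at S343, F4009. After flipping Y the toolpath is (3.0581,70.0435) → (119.1163,70.0435) → (119.1163,61.6435) → (3.0581,61.6435) → (3.0581,70.0435), returning to the start.

Shape 2 is a closed polygon drawn with `<path>`. Its stroke #ff8800 means engrave at S343, F4009. After flipping Y the toolpath is (177.5409,85.1985) → (12.3462,60.8283) → (99.0630,110.7251) → (177.5409,85.1985), returning to the start.

Shape 3 is a open polyline drawn with `<polyline>`. Its stroke #ff8800 means engrave at S343, F4009. After flipping Y the toolpath is (251.2968,82.3834) → (272.2290,45.0200) → (32.6588,97.7910) → (33.0945,7.3961) → (100.3037,136.0685) → (143.1159,36.9600).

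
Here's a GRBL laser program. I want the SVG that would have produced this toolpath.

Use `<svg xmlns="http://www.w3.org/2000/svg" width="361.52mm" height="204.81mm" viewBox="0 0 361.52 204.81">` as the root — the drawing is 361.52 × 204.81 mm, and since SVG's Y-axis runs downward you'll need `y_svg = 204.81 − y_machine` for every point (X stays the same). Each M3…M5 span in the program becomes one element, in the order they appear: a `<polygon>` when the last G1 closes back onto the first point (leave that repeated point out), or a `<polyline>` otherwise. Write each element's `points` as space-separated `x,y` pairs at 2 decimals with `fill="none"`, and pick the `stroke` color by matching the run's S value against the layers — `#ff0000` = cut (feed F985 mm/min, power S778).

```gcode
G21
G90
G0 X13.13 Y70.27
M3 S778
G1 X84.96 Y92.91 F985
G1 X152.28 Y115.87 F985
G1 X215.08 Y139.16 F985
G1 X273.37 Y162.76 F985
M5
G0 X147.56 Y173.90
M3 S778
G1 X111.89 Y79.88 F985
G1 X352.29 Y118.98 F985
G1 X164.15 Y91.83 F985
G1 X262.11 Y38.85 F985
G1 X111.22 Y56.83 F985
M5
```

y_svg = 204.81 − y_m. Every run uses S778, so all elements get stroke `#ff0000` (cut).

[1] open run; points: 13.13,134.54 84.96,111.90 152.28,88.94 215.08,65.65 273.37,42.05

[2] open run; points: 147.56,30.91 111.89,124.93 352.29,85.83 164.15,112.98 262.11,165.96 111.22,147.98

<svg xmlns="http://www.w3.org/2000/svg" width="361.52mm" height="204.81mm" viewBox="0 0 361.52 204.81">
  <polyline points="13.13,134.54 84.96,111.90 152.28,88.94 215.08,65.65 273.37,42.05" fill="none" stroke="#ff0000"/>
  <polyline points="147.56,30.91 111.89,124.93 352.29,85.83 164.15,112.98 262.11,165.96 111.22,147.98" fill="none" stroke="#ff0000"/>
</svg>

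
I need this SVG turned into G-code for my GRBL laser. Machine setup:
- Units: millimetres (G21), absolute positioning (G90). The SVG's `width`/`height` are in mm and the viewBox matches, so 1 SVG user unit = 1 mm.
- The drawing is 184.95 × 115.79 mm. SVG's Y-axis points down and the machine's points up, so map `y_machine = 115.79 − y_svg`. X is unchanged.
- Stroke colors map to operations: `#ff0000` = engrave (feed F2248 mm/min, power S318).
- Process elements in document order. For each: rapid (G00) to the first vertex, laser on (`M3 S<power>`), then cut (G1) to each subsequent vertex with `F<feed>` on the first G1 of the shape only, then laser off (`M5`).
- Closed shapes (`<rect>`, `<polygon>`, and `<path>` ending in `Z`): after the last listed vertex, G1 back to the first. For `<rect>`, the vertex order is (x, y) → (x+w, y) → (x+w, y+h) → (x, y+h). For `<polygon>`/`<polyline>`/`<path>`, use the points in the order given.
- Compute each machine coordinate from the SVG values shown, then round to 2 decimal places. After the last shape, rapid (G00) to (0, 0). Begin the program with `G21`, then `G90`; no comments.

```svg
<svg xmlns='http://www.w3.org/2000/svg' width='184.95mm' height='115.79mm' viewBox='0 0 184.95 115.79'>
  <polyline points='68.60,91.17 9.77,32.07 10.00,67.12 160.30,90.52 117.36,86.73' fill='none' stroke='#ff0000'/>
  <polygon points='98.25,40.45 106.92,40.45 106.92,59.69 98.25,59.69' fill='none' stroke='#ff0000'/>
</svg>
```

G21
G90
G00 X68.60 Y24.62
M3 S318
G1 X9.77 Y83.72 F2248
G1 X10.00 Y48.67
G1 X160.30 Y25.27
G1 X117.36 Y29.06
M5
G00 X98.25 Y75.34
M3 S318
G1 X106.92 Y75.34 F2248
G1 X106.92 Y56.10
G1 X98.25 Y56.10
G1 X98.25 Y75.34
M5
G00 X0.00 Y0.00

Since the viewBox matches the mm dimensions, user units are millimetres directly. The only transform is the Y-flip y_m = 115.79 − y_svg.

Shape 1 is a open polyline drawn with `<polyline>`. Its stroke #ff0000 means engrave at S318, F2248. After flipping Y the toolpath is (68.60,24.62) → (9.77,83.72) → (10.00,48.67) → (160.30,25.27) → (117.36,29.06).

Shape 2 is a rectangle drawn with `<polygon>`. Its stroke #ff0000 means engrave at S318, F2248. After flipping Y the toolpath is (98.25,75.34) → (106.92,75.34) → (106.92,56.10) → (98.25,56.10) → (98.25,75.34), returning to the start.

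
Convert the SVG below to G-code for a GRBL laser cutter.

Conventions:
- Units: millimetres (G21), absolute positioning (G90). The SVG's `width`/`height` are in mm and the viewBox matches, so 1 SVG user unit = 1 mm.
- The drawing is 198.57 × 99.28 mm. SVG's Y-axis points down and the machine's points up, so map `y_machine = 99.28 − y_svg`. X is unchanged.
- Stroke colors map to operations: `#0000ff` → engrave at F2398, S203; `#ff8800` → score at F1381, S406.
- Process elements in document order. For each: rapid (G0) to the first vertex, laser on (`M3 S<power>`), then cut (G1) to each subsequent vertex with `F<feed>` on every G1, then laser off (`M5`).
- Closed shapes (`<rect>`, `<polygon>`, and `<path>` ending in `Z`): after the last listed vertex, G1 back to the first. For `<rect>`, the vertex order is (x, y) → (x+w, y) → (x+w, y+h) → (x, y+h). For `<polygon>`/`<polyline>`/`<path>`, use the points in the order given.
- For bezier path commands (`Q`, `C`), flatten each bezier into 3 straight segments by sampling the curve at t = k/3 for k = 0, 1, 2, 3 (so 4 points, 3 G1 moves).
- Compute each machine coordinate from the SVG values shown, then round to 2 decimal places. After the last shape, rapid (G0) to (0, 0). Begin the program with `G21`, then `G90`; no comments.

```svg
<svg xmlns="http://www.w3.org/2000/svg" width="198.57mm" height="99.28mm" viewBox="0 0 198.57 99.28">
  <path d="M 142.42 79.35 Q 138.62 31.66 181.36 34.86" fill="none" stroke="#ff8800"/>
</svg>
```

G21
G90
G0 X142.42 Y19.93
M3 S406
G1 X145.06 Y46.07 F1381
G1 X158.04 Y60.90 F1381
G1 X181.36 Y64.42 F1381
M5
G0 X0.00 Y0.00

Since the viewBox matches the mm dimensions, user units are millimetres directly. The only transform is the Y-flip y_m = 99.28 − y_svg.

Shape 1 is a quadratic bezier drawn with `<path>`. Its stroke #ff8800 means score at S406, F1381. After flipping Y the toolpath is (142.42,19.93) → (145.06,46.07) → (158.04,60.90) → (181.36,64.42).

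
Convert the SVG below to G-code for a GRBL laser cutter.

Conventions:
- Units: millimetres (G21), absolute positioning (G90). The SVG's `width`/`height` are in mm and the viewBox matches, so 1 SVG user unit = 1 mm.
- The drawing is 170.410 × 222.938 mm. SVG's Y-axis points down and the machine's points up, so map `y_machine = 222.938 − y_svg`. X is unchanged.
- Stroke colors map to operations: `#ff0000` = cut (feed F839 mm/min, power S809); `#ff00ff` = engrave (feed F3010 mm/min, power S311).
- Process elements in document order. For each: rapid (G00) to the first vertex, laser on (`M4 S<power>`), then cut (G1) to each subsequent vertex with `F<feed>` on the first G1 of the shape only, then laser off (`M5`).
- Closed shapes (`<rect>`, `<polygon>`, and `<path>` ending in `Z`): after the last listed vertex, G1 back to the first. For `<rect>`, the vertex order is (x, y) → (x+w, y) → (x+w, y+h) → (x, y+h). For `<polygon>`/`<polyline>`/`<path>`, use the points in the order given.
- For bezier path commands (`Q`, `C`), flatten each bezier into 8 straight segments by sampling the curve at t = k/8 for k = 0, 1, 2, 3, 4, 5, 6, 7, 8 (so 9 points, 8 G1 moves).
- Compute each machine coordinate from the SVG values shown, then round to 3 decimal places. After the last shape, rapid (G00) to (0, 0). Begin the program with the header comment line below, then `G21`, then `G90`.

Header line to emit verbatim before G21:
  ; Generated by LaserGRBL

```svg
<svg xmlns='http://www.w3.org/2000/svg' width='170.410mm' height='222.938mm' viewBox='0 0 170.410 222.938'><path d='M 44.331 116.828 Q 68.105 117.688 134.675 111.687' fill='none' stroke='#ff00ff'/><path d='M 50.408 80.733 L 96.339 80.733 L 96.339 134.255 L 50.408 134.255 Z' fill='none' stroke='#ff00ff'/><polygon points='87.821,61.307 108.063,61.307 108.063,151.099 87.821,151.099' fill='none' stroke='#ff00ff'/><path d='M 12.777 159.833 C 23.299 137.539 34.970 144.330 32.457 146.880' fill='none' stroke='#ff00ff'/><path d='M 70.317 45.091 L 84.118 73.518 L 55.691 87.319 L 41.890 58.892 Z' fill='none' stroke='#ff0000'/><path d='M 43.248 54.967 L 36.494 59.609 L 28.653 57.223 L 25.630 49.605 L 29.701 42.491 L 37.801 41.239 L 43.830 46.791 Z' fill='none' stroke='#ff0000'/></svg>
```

1 u = 1 mm; y_m = 222.938 − y.

[1] `<path>` quadratic bezier, #ff00ff→engrave S311 F3010: (44.331,106.110) → (50.943,106.002) → (58.893,106.109) → (68.180,106.430) → (78.804,106.965) → (90.766,107.715) → (104.065,108.679) → (118.701,109.858) → (134.675,111.251)

[2] `<path>` rectangle, #ff00ff→engrave S311 F3010: (50.408,142.205) → (96.339,142.205) → (96.339,88.683) → (50.408,88.683) → (50.408,142.205) (closed)

[3] `<polygon>` rectangle, #ff00ff→engrave S311 F3010: (87.821,161.631) → (108.063,161.631) → (108.063,71.839) → (87.821,71.839) → (87.821,161.631) (closed)

[4] `<path>` cubic bezier, #ff00ff→engrave S311 F3010: (12.777,63.105) → (16.747,70.167) → (20.644,74.893) → (24.290,77.673) → (27.505,78.898) → (30.109,78.958) → (31.922,78.245) → (32.764,77.148) → (32.457,76.058)

[5] `<path>` regular polygon, #ff0000→cut S809 F839: (70.317,177.847) → (84.118,149.420) → (55.691,135.619) → (41.890,164.046) → (70.317,177.847) (closed)

[6] `<path>` regular polygon, #ff0000→cut S809 F839: (43.248,167.971) → (36.494,163.329) → (28.653,165.715) → (25.630,173.333) → (29.701,180.447) → (37.801,181.699) → (43.830,176.147) → (43.248,167.971) (closed)

; Generated by LaserGRBL
G21
G90
G00 X44.331 Y106.110
M4 S311
G1 X50.943 Y106.002 F3010
G1 X58.893 Y106.109
G1 X68.180 Y106.430
G1 X78.804 Y106.965
G1 X90.766 Y107.715
G1 X104.065 Y108.679
G1 X118.701 Y109.858
G1 X134.675 Y111.251
M5
G00 X50.408 Y142.205
M4 S311
G1 X96.339 Y142.205 F3010
G1 X96.339 Y88.683
G1 X50.408 Y88.683
G1 X50.408 Y142.205
M5
G00 X87.821 Y161.631
M4 S311
G1 X108.063 Y161.631 F3010
G1 X108.063 Y71.839
G1 X87.821 Y71.839
G1 X87.821 Y161.631
M5
G00 X12.777 Y63.105
M4 S311
G1 X16.747 Y70.167 F3010
G1 X20.644 Y74.893
G1 X24.290 Y77.673
G1 X27.505 Y78.898
G1 X30.109 Y78.958
G1 X31.922 Y78.245
G1 X32.764 Y77.148
G1 X32.457 Y76.058
M5
G00 X70.317 Y177.847
M4 S809
G1 X84.118 Y149.420 F839
G1 X55.691 Y135.619
G1 X41.890 Y164.046
G1 X70.317 Y177.847
M5
G00 X43.248 Y167.971
M4 S809
G1 X36.494 Y163.329 F839
G1 X28.653 Y165.715
G1 X25.630 Y173.333
G1 X29.701 Y180.447
G1 X37.801 Y181.699
G1 X43.830 Y176.147
G1 X43.248 Y167.971
M5
G00 X0.000 Y0.000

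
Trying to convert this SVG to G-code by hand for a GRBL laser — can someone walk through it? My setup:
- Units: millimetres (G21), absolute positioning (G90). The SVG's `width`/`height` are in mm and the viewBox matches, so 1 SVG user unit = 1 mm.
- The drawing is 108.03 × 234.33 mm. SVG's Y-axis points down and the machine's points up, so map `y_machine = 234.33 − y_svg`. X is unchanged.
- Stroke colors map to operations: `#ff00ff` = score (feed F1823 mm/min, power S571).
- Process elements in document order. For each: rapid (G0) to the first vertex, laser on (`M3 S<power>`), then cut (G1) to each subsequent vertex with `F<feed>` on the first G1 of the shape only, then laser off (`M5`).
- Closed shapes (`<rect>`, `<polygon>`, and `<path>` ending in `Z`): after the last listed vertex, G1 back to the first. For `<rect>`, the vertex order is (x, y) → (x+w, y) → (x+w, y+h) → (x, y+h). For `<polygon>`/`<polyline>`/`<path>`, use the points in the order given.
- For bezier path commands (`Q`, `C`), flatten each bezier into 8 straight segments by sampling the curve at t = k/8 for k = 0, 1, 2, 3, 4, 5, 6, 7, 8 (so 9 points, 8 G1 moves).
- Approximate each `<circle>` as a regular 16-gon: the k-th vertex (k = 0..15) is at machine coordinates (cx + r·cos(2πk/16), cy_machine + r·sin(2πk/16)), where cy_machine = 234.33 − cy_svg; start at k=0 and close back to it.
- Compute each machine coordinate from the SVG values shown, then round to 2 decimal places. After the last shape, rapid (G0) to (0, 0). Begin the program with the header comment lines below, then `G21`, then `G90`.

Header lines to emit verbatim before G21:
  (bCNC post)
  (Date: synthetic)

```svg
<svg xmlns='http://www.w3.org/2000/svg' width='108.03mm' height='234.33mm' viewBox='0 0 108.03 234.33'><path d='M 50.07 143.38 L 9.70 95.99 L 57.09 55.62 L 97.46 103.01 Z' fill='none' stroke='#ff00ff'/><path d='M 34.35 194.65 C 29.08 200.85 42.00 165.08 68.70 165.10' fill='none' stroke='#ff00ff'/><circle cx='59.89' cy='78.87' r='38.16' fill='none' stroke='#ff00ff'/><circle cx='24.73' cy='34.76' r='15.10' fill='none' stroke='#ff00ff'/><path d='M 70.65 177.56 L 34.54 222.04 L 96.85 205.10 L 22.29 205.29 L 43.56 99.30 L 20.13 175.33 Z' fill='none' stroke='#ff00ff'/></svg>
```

(bCNC post)
(Date: synthetic)
G21
G90
G0 X50.07 Y90.95
M3 S571
G1 X9.70 Y138.34 F1823
G1 X57.09 Y178.71
G1 X97.46 Y131.32
G1 X50.07 Y90.95
M5
G0 X34.35 Y39.68
M3 S571
G1 X33.22 Y39.17 F1823
G1 X33.74 Y41.68
G1 X35.86 Y46.31
G1 X39.54 Y52.14
G1 X44.71 Y58.25
G1 X51.33 Y63.75
G1 X59.34 Y67.71
G1 X68.70 Y69.23
M5
G0 X98.05 Y155.46
M3 S571
G1 X95.15 Y170.06 F1823
G1 X86.87 Y182.44
G1 X74.49 Y190.72
G1 X59.89 Y193.62
G1 X45.29 Y190.72
G1 X32.91 Y182.44
G1 X24.63 Y170.06
G1 X21.73 Y155.46
G1 X24.63 Y140.86
G1 X32.91 Y128.48
G1 X45.29 Y120.20
G1 X59.89 Y117.30
G1 X74.49 Y120.20
G1 X86.87 Y128.48
G1 X95.15 Y140.86
G1 X98.05 Y155.46
M5
G0 X39.83 Y199.57
M3 S571
G1 X38.68 Y205.35 F1823
G1 X35.41 Y210.25
G1 X30.51 Y213.52
G1 X24.73 Y214.67
G1 X18.95 Y213.52
G1 X14.05 Y210.25
G1 X10.78 Y205.35
G1 X9.63 Y199.57
G1 X10.78 Y193.79
G1 X14.05 Y188.89
G1 X18.95 Y185.62
G1 X24.73 Y184.47
G1 X30.51 Y185.62
G1 X35.41 Y188.89
G1 X38.68 Y193.79
G1 X39.83 Y199.57
M5
G0 X70.65 Y56.77
M3 S571
G1 X34.54 Y12.29 F1823
G1 X96.85 Y29.23
G1 X22.29 Y29.04
G1 X43.56 Y135.03
G1 X20.13 Y59.00
G1 X70.65 Y56.77
M5
G0 X0.00 Y0.00

Since the viewBox matches the mm dimensions, user units are millimetres directly. The only transform is the Y-flip y_m = 234.33 − y_svg.

Shape 1 is a regular polygon drawn with `<path>`. Its stroke #ff00ff means score at S571, F1823. After flipping Y the toolpath is (50.07,90.95) → (9.70,138.34) → (57.09,178.71) → (97.46,131.32) → (50.07,90.95), returning to the start.

Shape 2 is a cubic bezier drawn with `<path>`. Its stroke #ff00ff means score at S571, F1823. After flipping Y the toolpath is (34.35,39.68) → (33.22,39.17) → (33.74,41.68) → (35.86,46.31) → (39.54,52.14) → (44.71,58.25) → (51.33,63.75) → (59.34,67.71) → (68.70,69.23).

Shape 3 is a circle drawn with `<circle>`. Its stroke #ff00ff means score at S571, F1823. After flipping Y the toolpath is (98.05,155.46) → (95.15,170.06) → (86.87,182.44) → (74.49,190.72) → (59.89,193.62) → (45.29,190.72) → (32.91,182.44) → (24.63,170.06) → (21.73,155.46) → (24.63,140.86) → (32.91,128.48) → (45.29,120.20) → (59.89,117.30) → (74.49,120.20) → (86.87,128.48) → (95.15,140.86) → (98.05,155.46), returning to the start.

Shape 4 is a circle drawn with `<circle>`. Its stroke #ff00ff means score at S571, F1823. After flipping Y the toolpath is (39.83,199.57) → (38.68,205.35) → (35.41,210.25) → (30.51,213.52) → (24.73,214.67) → (18.95,213.52) → (14.05,210.25) → (10.78,205.35) → (9.63,199.57) → (10.78,193.79) → (14.05,188.89) → (18.95,185.62) → (24.73,184.47) → (30.51,185.62) → (35.41,188.89) → (38.68,193.79) → (39.83,199.57), returning to the start.

Shape 5 is a closed polygon drawn with `<path>`. Its stroke #ff00ff means score at S571, F1823. After flipping Y the toolpath is (70.65,56.77) → (34.54,12.29) → (96.85,29.23) → (22.29,29.04) → (43.56,135.03) → (20.13,59.00) → (70.65,56.77), returning to the start.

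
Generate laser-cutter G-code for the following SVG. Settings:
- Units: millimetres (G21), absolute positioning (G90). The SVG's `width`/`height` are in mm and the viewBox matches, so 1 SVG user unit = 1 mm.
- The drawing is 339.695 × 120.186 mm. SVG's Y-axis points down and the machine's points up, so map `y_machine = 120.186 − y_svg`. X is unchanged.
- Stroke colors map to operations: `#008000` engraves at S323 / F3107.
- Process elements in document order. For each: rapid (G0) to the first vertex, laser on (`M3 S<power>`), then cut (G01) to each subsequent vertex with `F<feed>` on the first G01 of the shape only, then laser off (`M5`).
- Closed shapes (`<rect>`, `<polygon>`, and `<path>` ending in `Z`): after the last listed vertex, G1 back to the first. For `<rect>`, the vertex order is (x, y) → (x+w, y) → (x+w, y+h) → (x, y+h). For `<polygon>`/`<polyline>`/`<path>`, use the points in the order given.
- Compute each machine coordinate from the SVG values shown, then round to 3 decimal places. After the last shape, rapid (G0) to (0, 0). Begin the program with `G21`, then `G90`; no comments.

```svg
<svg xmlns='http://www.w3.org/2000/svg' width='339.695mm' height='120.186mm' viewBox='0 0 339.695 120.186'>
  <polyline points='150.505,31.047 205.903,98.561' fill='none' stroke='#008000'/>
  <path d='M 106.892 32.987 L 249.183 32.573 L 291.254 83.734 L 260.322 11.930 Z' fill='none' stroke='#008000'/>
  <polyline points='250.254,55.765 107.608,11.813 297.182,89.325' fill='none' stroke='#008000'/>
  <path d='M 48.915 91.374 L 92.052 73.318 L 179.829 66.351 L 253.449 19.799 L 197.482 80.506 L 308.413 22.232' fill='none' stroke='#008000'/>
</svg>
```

Since the viewBox matches the mm dimensions, user units are millimetres directly. The only transform is the Y-flip y_m = 120.186 − y_svg.

Shape 1 is a line segment drawn with `<polyline>`. Its stroke #008000 means engrave at S323, F3107. After flipping Y the toolpath is (150.505,89.139) → (205.903,21.625).

Shape 2 is a closed polygon drawn with `<path>`. Its stroke #008000 means engrave at S323, F3107. After flipping Y the toolpath is (106.892,87.199) → (249.183,87.613) → (291.254,36.452) → (260.322,108.256) → (106.892,87.199), returning to the start.

Shape 3 is a open polyline drawn with `<polyline>`. Its stroke #008000 means engrave at S323, F3107. After flipping Y the toolpath is (250.254,64.421) → (107.608,108.373) → (297.182,30.861).

Shape 4 is a open polyline drawn with `<path>`. Its stroke #008000 means engrave at S323, F3107. After flipping Y the toolpath is (48.915,28.812) → (92.052,46.868) → (179.829,53.835) → (253.449,100.387) → (197.482,39.680) → (308.413,97.954).

G21
G90
G0 X150.505 Y89.139
M3 S323
G01 X205.903 Y21.625 F3107
M5
G0 X106.892 Y87.199
M3 S323
G01 X249.183 Y87.613 F3107
G01 X291.254 Y36.452
G01 X260.322 Y108.256
G01 X106.892 Y87.199
M5
G0 X250.254 Y64.421
M3 S323
G01 X107.608 Y108.373 F3107
G01 X297.182 Y30.861
M5
G0 X48.915 Y28.812
M3 S323
G01 X92.052 Y46.868 F3107
G01 X179.829 Y53.835
G01 X253.449 Y100.387
G01 X197.482 Y39.680
G01 X308.413 Y97.954
M5
G0 X0.000 Y0.000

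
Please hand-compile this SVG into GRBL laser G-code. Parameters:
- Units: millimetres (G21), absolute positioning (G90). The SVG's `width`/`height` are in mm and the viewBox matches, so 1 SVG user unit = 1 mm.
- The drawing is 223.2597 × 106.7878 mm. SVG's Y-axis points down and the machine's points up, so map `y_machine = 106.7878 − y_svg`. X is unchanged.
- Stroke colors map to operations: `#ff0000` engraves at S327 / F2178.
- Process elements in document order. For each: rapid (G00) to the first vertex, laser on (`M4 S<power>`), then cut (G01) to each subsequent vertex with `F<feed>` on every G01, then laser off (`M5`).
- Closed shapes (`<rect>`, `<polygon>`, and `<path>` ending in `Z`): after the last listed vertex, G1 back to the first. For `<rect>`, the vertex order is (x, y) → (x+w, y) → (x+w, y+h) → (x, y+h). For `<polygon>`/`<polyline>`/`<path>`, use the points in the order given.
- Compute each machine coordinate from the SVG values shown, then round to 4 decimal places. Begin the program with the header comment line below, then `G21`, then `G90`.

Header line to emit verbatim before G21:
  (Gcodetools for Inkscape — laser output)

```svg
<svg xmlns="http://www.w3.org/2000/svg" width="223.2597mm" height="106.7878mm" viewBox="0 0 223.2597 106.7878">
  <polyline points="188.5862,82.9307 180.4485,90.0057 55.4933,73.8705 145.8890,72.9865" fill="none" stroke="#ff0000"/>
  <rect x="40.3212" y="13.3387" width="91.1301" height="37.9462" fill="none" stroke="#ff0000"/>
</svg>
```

viewBox `0 0 223.2597 106.7878` with mm width/height → 1 unit = 1 mm. Flip: y_m = 106.7878 − y_svg.

**Shape 1** — `<polyline>` open polyline, stroke `#ff0000` → engrave (S327, F2178). Machine vertices: (188.5862,23.8571) → (180.4485,16.7821) → (55.4933,32.9173) → (145.8890,33.8013). Open path.

**Shape 2** — `<rect>` rectangle, stroke `#ff0000` → engrave (S327, F2178). Machine vertices: (40.3212,93.4491) → (131.4513,93.4491) → (131.4513,55.5029) → (40.3212,55.5029) → (40.3212,93.4491). Closed: final G1 returns to the first vertex.

(Gcodetools for Inkscape — laser output)
G21
G90
G00 X188.5862 Y23.8571
M4 S327
G01 X180.4485 Y16.7821 F2178
G01 X55.4933 Y32.9173 F2178
G01 X145.8890 Y33.8013 F2178
M5
G00 X40.3212 Y93.4491
M4 S327
G01 X131.4513 Y93.4491 F2178
G01 X131.4513 Y55.5029 F2178
G01 X40.3212 Y55.5029 F2178
G01 X40.3212 Y93.4491 F2178
M5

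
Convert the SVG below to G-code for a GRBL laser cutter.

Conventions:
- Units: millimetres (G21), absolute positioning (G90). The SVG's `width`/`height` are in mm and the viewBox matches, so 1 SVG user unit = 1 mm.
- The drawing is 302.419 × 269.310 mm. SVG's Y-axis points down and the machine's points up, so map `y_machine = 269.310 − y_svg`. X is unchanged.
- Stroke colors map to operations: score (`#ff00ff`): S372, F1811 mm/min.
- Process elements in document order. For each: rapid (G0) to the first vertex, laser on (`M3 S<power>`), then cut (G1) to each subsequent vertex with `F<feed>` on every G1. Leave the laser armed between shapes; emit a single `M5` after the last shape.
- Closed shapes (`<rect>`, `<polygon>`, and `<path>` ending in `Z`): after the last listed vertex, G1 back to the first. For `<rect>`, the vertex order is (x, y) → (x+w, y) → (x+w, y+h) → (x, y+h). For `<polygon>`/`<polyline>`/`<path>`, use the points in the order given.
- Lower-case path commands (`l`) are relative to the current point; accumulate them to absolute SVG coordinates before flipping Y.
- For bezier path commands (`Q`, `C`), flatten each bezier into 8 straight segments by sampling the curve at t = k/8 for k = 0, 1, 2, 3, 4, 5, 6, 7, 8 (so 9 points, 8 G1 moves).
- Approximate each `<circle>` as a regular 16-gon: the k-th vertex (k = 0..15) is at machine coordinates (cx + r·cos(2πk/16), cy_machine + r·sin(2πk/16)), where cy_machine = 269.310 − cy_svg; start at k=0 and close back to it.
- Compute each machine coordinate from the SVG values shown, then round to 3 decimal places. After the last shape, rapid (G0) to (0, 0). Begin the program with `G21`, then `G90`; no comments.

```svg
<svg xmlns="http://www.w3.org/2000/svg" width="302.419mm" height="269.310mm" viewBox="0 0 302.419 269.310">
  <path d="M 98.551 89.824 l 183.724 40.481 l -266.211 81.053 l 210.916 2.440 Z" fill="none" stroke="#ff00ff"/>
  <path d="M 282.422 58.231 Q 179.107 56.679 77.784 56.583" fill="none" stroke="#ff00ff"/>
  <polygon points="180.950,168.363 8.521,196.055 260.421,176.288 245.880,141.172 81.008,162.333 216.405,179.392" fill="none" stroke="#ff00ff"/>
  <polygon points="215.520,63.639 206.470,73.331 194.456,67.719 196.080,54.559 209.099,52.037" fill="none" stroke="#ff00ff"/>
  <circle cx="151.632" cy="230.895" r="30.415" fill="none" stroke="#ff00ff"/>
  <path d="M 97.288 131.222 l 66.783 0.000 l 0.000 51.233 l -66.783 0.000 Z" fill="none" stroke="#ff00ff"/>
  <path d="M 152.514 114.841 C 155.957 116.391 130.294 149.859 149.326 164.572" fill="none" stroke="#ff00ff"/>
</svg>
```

G21
G90
G0 X98.551 Y179.486
M3 S372
G1 X282.275 Y139.005 F1811
G1 X16.064 Y57.952 F1811
G1 X226.980 Y55.512 F1811
G1 X98.551 Y179.486 F1811
G0 X282.422 Y211.079
M3 S372
G1 X256.624 Y211.444 F1811
G1 X230.889 Y211.764 F1811
G1 X205.216 Y212.038 F1811
G1 X179.605 Y212.267 F1811
G1 X154.056 Y212.450 F1811
G1 X128.570 Y212.588 F1811
G1 X103.146 Y212.680 F1811
G1 X77.784 Y212.727 F1811
G0 X180.950 Y100.947
M3 S372
G1 X8.521 Y73.255 F1811
G1 X260.421 Y93.022 F1811
G1 X245.880 Y128.138 F1811
G1 X81.008 Y106.977 F1811
G1 X216.405 Y89.918 F1811
G1 X180.950 Y100.947 F1811
G0 X215.520 Y205.671
M3 S372
G1 X206.470 Y195.979 F1811
G1 X194.456 Y201.591 F1811
G1 X196.080 Y214.751 F1811
G1 X209.099 Y217.273 F1811
G1 X215.520 Y205.671 F1811
G0 X182.047 Y38.415
M3 S372
G1 X179.732 Y50.054 F1811
G1 X173.139 Y59.922 F1811
G1 X163.271 Y66.515 F1811
G1 X151.632 Y68.830 F1811
G1 X139.993 Y66.515 F1811
G1 X130.125 Y59.922 F1811
G1 X123.532 Y50.054 F1811
G1 X121.217 Y38.415 F1811
G1 X123.532 Y26.776 F1811
G1 X130.125 Y16.908 F1811
G1 X139.993 Y10.315 F1811
G1 X151.632 Y8.000 F1811
G1 X163.271 Y10.315 F1811
G1 X173.139 Y16.908 F1811
G1 X179.732 Y26.776 F1811
G1 X182.047 Y38.415 F1811
G0 X97.288 Y138.088
M3 S372
G1 X164.071 Y138.088 F1811
G1 X164.071 Y86.855 F1811
G1 X97.288 Y86.855 F1811
G1 X97.288 Y138.088 F1811
G0 X152.514 Y154.469
M3 S372
G1 X152.585 Y152.491 F1811
G1 X150.792 Y148.114 F1811
G1 X148.000 Y141.932 F1811
G1 X145.074 Y134.540 F1811
G1 X142.879 Y126.530 F1811
G1 X142.279 Y118.498 F1811
G1 X144.140 Y111.036 F1811
G1 X149.326 Y104.738 F1811
M5
G0 X0.000 Y0.000

Since the viewBox matches the mm dimensions, user units are millimetres directly. The only transform is the Y-flip y_m = 269.310 − y_svg.

Shape 1 is a closed polygon drawn with `<path>`. Its stroke #ff00ff means score at S372, F1811. After flipping Y the toolpath is (98.551,179.486) → (282.275,139.005) → (16.064,57.952) → (226.980,55.512) → (98.551,179.486), returning to the start.

Shape 2 is a quadratic bezier drawn with `<path>`. Its stroke #ff00ff means score at S372, F1811. After flipping Y the toolpath is (282.422,211.079) → (256.624,211.444) → (230.889,211.764) → (205.216,212.038) → (179.605,212.267) → (154.056,212.450) → (128.570,212.588) → (103.146,212.680) → (77.784,212.727).

Shape 3 is a closed polygon drawn with `<polygon>`. Its stroke #ff00ff means score at S372, F1811. After flipping Y the toolpath is (180.950,100.947) → (8.521,73.255) → (260.421,93.022) → (245.880,128.138) → (81.008,106.977) → (216.405,89.918) → (180.950,100.947), returning to the start.

Shape 4 is a regular polygon drawn with `<polygon>`. Its stroke #ff00ff means score at S372, F1811. After flipping Y the toolpath is (215.520,205.671) → (206.470,195.979) → (194.456,201.591) → (196.080,214.751) → (209.099,217.273) → (215.520,205.671), returning to the start.

Shape 5 is a circle drawn with `<circle>`. Its stroke #ff00ff means score at S372, F1811. After flipping Y the toolpath is (182.047,38.415) → (179.732,50.054) → (173.139,59.922) → (163.271,66.515) → (151.632,68.830) → (139.993,66.515) → (130.125,59.922) → (123.532,50.054) → (121.217,38.415) → (123.532,26.776) → (130.125,16.908) → (139.993,10.315) → (151.632,8.000) → (163.271,10.315) → (173.139,16.908) → (179.732,26.776) → (182.047,38.415), returning to the start.

Shape 6 is a rectangle drawn with `<path>`. Its stroke #ff00ff means score at S372, F1811. After flipping Y the toolpath is (97.288,138.088) → (164.071,138.088) → (164.071,86.855) → (97.288,86.855) → (97.288,138.088), returning to the start.

Shape 7 is a cubic bezier drawn with `<path>`. Its stroke #ff00ff means score at S372, F1811. After flipping Y the toolpath is (152.514,154.469) → (152.585,152.491) → (150.792,148.114) → (148.000,141.932) → (145.074,134.540) → (142.879,126.530) → (142.279,118.498) → (144.140,111.036) → (149.326,104.738).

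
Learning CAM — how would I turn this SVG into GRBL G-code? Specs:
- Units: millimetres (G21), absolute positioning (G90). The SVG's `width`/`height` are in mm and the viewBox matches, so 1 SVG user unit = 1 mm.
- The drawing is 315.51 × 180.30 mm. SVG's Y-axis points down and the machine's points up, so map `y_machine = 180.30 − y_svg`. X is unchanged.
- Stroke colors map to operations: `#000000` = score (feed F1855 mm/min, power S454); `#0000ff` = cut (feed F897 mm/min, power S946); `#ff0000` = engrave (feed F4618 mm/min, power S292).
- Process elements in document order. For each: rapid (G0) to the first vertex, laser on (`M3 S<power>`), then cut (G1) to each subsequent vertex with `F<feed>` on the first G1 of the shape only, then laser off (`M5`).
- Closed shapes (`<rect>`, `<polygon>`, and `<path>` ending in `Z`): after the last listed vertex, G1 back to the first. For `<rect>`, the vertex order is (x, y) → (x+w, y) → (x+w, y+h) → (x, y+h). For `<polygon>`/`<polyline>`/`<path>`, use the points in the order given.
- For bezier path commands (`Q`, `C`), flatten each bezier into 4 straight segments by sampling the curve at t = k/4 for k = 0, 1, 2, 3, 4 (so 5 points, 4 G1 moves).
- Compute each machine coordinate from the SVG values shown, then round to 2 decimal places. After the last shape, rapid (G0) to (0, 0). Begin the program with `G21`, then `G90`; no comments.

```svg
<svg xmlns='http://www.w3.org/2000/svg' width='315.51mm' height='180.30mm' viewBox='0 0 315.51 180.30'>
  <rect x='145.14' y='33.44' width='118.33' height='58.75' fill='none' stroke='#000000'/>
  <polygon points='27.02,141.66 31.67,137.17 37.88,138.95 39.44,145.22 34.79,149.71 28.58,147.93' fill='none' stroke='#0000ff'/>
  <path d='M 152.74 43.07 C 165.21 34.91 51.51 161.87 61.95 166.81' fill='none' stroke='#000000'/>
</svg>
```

G21
G90
G0 X145.14 Y146.86
M3 S454
G1 X263.47 Y146.86 F1855
G1 X263.47 Y88.11
G1 X145.14 Y88.11
G1 X145.14 Y146.86
M5
G0 X27.02 Y38.64
M3 S946
G1 X31.67 Y43.13 F897
G1 X37.88 Y41.35
G1 X39.44 Y35.08
G1 X34.79 Y30.59
G1 X28.58 Y32.37
G1 X27.02 Y38.64
M5
G0 X152.74 Y137.23
M3 S454
G1 X142.35 Y122.03 F1855
G1 X108.11 Y80.27
G1 X73.49 Y36.06
G1 X61.95 Y13.49
M5
G0 X0.00 Y0.00

viewBox `0 0 315.51 180.30` with mm width/height → 1 unit = 1 mm. Flip: y_m = 180.30 − y_svg.

**Shape 1** — `<rect>` rectangle, stroke `#000000` → score (S454, F1855). Machine vertices: (145.14,146.86) → (263.47,146.86) → (263.47,88.11) → (145.14,88.11) → (145.14,146.86). Closed: final G1 returns to the first vertex.

**Shape 2** — `<polygon>` regular polygon, stroke `#0000ff` → cut (S946, F897). Machine vertices: (27.02,38.64) → (31.67,43.13) → (37.88,41.35) → (39.44,35.08) → (34.79,30.59) → (28.58,32.37) → (27.02,38.64). Closed: final G1 returns to the first vertex.

**Shape 3** — `<path>` cubic bezier, stroke `#000000` → score (S454, F1855). Control points (SVG): P0=(152.74,43.07), P1=(165.21,34.91), P2=(51.51,161.87), P3=(61.95,166.81); sampled at t=k/4. Machine vertices: (152.74,137.23) → (142.35,122.03) → (108.11,80.27) → (73.49,36.06) → (61.95,13.49). Open path.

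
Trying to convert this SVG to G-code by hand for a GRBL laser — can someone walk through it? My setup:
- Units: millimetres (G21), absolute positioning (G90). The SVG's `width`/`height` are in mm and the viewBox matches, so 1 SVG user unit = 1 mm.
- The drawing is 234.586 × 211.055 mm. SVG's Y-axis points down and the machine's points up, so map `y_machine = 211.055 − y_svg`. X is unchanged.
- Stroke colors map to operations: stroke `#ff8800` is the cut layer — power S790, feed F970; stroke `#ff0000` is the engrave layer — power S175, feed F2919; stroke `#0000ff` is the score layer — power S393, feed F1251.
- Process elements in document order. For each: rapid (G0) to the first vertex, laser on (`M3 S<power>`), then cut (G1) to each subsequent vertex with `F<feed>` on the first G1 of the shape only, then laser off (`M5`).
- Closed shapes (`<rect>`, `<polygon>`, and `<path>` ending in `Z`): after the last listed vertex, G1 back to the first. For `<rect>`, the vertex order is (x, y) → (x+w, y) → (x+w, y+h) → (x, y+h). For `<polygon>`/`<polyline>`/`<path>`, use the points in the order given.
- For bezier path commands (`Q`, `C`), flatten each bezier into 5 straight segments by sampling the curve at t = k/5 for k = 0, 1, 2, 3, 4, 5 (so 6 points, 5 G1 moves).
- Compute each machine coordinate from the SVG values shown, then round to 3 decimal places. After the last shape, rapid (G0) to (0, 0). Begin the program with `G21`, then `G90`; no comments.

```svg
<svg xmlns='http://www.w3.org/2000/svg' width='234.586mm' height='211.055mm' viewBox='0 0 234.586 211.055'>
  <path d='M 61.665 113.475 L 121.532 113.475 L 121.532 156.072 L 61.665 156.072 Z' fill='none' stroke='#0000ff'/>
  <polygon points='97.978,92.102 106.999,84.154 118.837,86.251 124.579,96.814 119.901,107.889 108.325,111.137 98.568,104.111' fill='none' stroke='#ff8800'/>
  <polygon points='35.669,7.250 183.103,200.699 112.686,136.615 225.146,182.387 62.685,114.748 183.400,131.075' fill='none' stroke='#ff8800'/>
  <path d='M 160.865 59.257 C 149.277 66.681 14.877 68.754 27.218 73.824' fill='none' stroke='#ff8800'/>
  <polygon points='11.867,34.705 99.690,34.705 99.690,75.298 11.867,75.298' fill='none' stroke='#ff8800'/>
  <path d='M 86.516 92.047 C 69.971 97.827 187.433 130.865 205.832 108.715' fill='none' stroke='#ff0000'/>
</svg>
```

1 u = 1 mm; y_m = 211.055 − y.

[1] `<path>` rectangle, #0000ff→score S393 F1251: (61.665,97.580) → (121.532,97.580) → (121.532,54.983) → (61.665,54.983) → (61.665,97.580) (closed)

[2] `<polygon>` regular polygon, #ff8800→cut S790 F970: (97.978,118.953) → (106.999,126.901) → (118.837,124.804) → (124.579,114.241) → (119.901,103.166) → (108.325,99.918) → (98.568,106.944) → (97.978,118.953) (closed)

[3] `<polygon>` closed polygon, #ff8800→cut S790 F970: (35.669,203.805) → (183.103,10.356) → (112.686,74.440) → (225.146,28.668) → (62.685,96.307) → (183.400,79.980) → (35.669,203.805) (closed)

[4] `<path>` cubic bezier, #ff8800→cut S790 F970: (160.865,151.798) → (141.331,147.919) → (105.261,144.923) → (65.593,142.411) → (35.266,139.980) → (27.218,137.231)

[5] `<polygon>` rectangle, #ff8800→cut S790 F970: (11.867,176.350) → (99.690,176.350) → (99.690,135.757) → (11.867,135.757) → (11.867,176.350) (closed)

[6] `<path>` cubic bezier, #ff0000→engrave S175 F2919: (86.516,119.008) → (90.805,112.929) → (116.069,104.265) → (151.119,96.974) → (184.770,95.013) → (205.832,102.340)

G21
G90
G0 X61.665 Y97.580
M3 S393
G1 X121.532 Y97.580 F1251
G1 X121.532 Y54.983
G1 X61.665 Y54.983
G1 X61.665 Y97.580
M5
G0 X97.978 Y118.953
M3 S790
G1 X106.999 Y126.901 F970
G1 X118.837 Y124.804
G1 X124.579 Y114.241
G1 X119.901 Y103.166
G1 X108.325 Y99.918
G1 X98.568 Y106.944
G1 X97.978 Y118.953
M5
G0 X35.669 Y203.805
M3 S790
G1 X183.103 Y10.356 F970
G1 X112.686 Y74.440
G1 X225.146 Y28.668
G1 X62.685 Y96.307
G1 X183.400 Y79.980
G1 X35.669 Y203.805
M5
G0 X160.865 Y151.798
M3 S790
G1 X141.331 Y147.919 F970
G1 X105.261 Y144.923
G1 X65.593 Y142.411
G1 X35.266 Y139.980
G1 X27.218 Y137.231
M5
G0 X11.867 Y176.350
M3 S790
G1 X99.690 Y176.350 F970
G1 X99.690 Y135.757
G1 X11.867 Y135.757
G1 X11.867 Y176.350
M5
G0 X86.516 Y119.008
M3 S175
G1 X90.805 Y112.929 F2919
G1 X116.069 Y104.265
G1 X151.119 Y96.974
G1 X184.770 Y95.013
G1 X205.832 Y102.340
M5
G0 X0.000 Y0.000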